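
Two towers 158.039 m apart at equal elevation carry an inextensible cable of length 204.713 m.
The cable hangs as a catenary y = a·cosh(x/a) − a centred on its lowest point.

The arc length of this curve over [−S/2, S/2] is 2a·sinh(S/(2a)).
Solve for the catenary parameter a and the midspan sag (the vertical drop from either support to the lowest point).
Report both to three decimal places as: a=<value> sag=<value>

seed: a₀ = √(S³/(24(L−S))) = √(158.039³/(24·46.674)) = 59.361283
iter 1: u=1.331162  f(a)=+4.314e+00  f'(a)=-1.869e+00  a ← 59.361283 − (+4.314e+00/-1.869e+00) = 61.669024
iter 2: u=1.281348  f(a)=+2.643e-01  f'(a)=-1.647e+00  a ← 61.669024 − (+2.643e-01/-1.647e+00) = 61.829546
iter 3: u=1.278022  f(a)=+1.136e-03  f'(a)=-1.633e+00  a ← 61.829546 − (+1.136e-03/-1.633e+00) = 61.830242
iter 4: u=1.278007  f(a)=+2.116e-08  f'(a)=-1.633e+00  a ← 61.830242 − (+2.116e-08/-1.633e+00) = 61.830242
iter 5: u=1.278007  f(a)=+2.842e-14  f'(a)=-1.633e+00  a ← 61.830242 − (+2.842e-14/-1.633e+00) = 61.830242
converged: |Δa| < 1e-12 after 5 iterations
sag = a·(cosh(S/(2a)) − 1) = 61.830242·(cosh(1.278007) − 1) = 57.751663
T_max/T_min = cosh(S/(2a)) = 1.934036

a=61.830 sag=57.752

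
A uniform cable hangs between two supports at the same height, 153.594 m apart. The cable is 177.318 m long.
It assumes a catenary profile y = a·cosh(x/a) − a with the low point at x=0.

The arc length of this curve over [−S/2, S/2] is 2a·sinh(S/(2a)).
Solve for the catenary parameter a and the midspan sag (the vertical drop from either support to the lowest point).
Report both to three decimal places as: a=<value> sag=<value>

seed: a₀ = √(S³/(24(L−S))) = √(153.594³/(24·23.724)) = 79.774079
iter 1: u=0.962681  f(a)=+1.124e+00  f'(a)=-6.518e-01  a ← 79.774079 − (+1.124e+00/-6.518e-01) = 81.498476
iter 2: u=0.942312  f(a)=+3.747e-02  f'(a)=-6.089e-01  a ← 81.498476 − (+3.747e-02/-6.089e-01) = 81.560016
iter 3: u=0.941601  f(a)=+4.485e-05  f'(a)=-6.075e-01  a ← 81.560016 − (+4.485e-05/-6.075e-01) = 81.560090
iter 4: u=0.941600  f(a)=+6.438e-11  f'(a)=-6.075e-01  a ← 81.560090 − (+6.438e-11/-6.075e-01) = 81.560090
iter 5: u=0.941600  f(a)=+2.842e-14  f'(a)=-6.075e-01  a ← 81.560090 − (+2.842e-14/-6.075e-01) = 81.560090
converged: |Δa| < 1e-12 after 5 iterations
sag = a·(cosh(S/(2a)) − 1) = 81.560090·(cosh(0.941600) − 1) = 38.907609
T_max/T_min = cosh(S/(2a)) = 1.477042

a=81.560 sag=38.908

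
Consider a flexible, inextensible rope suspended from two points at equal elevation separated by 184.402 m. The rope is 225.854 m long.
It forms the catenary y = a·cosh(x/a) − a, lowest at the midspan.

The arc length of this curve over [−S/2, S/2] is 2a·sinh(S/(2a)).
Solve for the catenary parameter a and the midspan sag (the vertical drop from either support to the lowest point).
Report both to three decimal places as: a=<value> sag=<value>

a=81.940 sag=57.583

seed: a₀ = √(S³/(24(L−S))) = √(184.402³/(24·41.452)) = 79.390781
iter 1: u=1.161357  f(a)=+2.887e+00  f'(a)=-1.192e+00  a ← 79.390781 − (+2.887e+00/-1.192e+00) = 81.812562
iter 2: u=1.126979  f(a)=+1.374e-01  f'(a)=-1.081e+00  a ← 81.812562 − (+1.374e-01/-1.081e+00) = 81.939624
iter 3: u=1.125231  f(a)=+3.454e-04  f'(a)=-1.076e+00  a ← 81.939624 − (+3.454e-04/-1.076e+00) = 81.939945
iter 4: u=1.125227  f(a)=+2.196e-09  f'(a)=-1.076e+00  a ← 81.939945 − (+2.196e-09/-1.076e+00) = 81.939945
iter 5: u=1.125227  f(a)=+0.000e+00  f'(a)=-1.076e+00  a ← 81.939945 − (+0.000e+00/-1.076e+00) = 81.939945
converged: |Δa| < 1e-12 after 5 iterations
sag = a·(cosh(S/(2a)) − 1) = 81.939945·(cosh(1.125227) − 1) = 57.583035
T_max/T_min = cosh(S/(2a)) = 1.702747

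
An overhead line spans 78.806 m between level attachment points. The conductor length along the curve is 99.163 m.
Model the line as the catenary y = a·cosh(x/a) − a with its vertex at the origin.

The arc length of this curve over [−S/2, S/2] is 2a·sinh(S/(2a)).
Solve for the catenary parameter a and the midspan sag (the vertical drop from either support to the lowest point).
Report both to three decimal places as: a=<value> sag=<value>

seed: a₀ = √(S³/(24(L−S))) = √(78.806³/(24·20.357)) = 31.650197
iter 1: u=1.244953  f(a)=+1.637e+00  f'(a)=-1.497e+00  a ← 31.650197 − (+1.637e+00/-1.497e+00) = 32.743678
iter 2: u=1.203377  f(a)=+8.867e-02  f'(a)=-1.339e+00  a ← 32.743678 − (+8.867e-02/-1.339e+00) = 32.809899
iter 3: u=1.200949  f(a)=+2.931e-04  f'(a)=-1.330e+00  a ← 32.809899 − (+2.931e-04/-1.330e+00) = 32.810120
iter 4: u=1.200940  f(a)=+3.225e-09  f'(a)=-1.330e+00  a ← 32.810120 − (+3.225e-09/-1.330e+00) = 32.810120
iter 5: u=1.200940  f(a)=-1.421e-14  f'(a)=-1.330e+00  a ← 32.810120 − (-1.421e-14/-1.330e+00) = 32.810120
converged: |Δa| < 1e-12 after 5 iterations
sag = a·(cosh(S/(2a)) − 1) = 32.810120·(cosh(1.200940) − 1) = 26.644309
T_max/T_min = cosh(S/(2a)) = 1.812076

a=32.810 sag=26.644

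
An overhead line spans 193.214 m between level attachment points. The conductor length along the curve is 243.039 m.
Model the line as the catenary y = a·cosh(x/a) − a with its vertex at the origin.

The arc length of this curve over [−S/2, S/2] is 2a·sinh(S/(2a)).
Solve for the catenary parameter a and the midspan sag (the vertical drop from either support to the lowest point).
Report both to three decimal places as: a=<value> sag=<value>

a=80.507 sag=65.261

seed: a₀ = √(S³/(24(L−S))) = √(193.214³/(24·49.825)) = 77.665584
iter 1: u=1.243884  f(a)=+4.000e+00  f'(a)=-1.493e+00  a ← 77.665584 − (+4.000e+00/-1.493e+00) = 80.344757
iter 2: u=1.202406  f(a)=+2.163e-01  f'(a)=-1.335e+00  a ← 80.344757 − (+2.163e-01/-1.335e+00) = 80.506720
iter 3: u=1.199987  f(a)=+7.124e-04  f'(a)=-1.327e+00  a ← 80.506720 − (+7.124e-04/-1.327e+00) = 80.507257
iter 4: u=1.199979  f(a)=+7.787e-09  f'(a)=-1.327e+00  a ← 80.507257 − (+7.787e-09/-1.327e+00) = 80.507257
iter 5: u=1.199979  f(a)=+0.000e+00  f'(a)=-1.327e+00  a ← 80.507257 − (+0.000e+00/-1.327e+00) = 80.507257
converged: |Δa| < 1e-12 after 5 iterations
sag = a·(cosh(S/(2a)) − 1) = 80.507257·(cosh(1.199979) − 1) = 65.261077
T_max/T_min = cosh(S/(2a)) = 1.810624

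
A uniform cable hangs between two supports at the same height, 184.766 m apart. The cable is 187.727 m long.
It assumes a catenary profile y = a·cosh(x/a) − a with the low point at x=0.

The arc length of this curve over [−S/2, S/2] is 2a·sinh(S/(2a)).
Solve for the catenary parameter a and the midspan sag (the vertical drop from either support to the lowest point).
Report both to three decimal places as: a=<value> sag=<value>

seed: a₀ = √(S³/(24(L−S))) = √(184.766³/(24·2.961)) = 297.925901
iter 1: u=0.310087  f(a)=+1.427e-02  f'(a)=-2.007e-02  a ← 297.925901 − (+1.427e-02/-2.007e-02) = 298.636852
iter 2: u=0.309349  f(a)=+5.124e-05  f'(a)=-1.993e-02  a ← 298.636852 − (+5.124e-05/-1.993e-02) = 298.639424
iter 3: u=0.309346  f(a)=+6.659e-10  f'(a)=-1.992e-02  a ← 298.639424 − (+6.659e-10/-1.992e-02) = 298.639424
iter 4: u=0.309346  f(a)=+0.000e+00  f'(a)=-1.992e-02  a ← 298.639424 − (+0.000e+00/-1.992e-02) = 298.639424
converged: |Δa| < 1e-12 after 4 iterations
sag = a·(cosh(S/(2a)) − 1) = 298.639424·(cosh(0.309346) − 1) = 14.403484
T_max/T_min = cosh(S/(2a)) = 1.048230

a=298.639 sag=14.403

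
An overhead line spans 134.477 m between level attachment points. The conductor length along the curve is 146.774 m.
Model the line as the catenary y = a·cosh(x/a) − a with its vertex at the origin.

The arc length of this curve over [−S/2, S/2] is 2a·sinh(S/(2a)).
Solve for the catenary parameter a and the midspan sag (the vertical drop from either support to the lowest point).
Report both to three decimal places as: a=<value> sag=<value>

seed: a₀ = √(S³/(24(L−S))) = √(134.477³/(24·12.297)) = 90.775116
iter 1: u=0.740715  f(a)=+3.418e-01  f'(a)=-2.861e-01  a ← 90.775116 − (+3.418e-01/-2.861e-01) = 91.969776
iter 2: u=0.731093  f(a)=+6.864e-03  f'(a)=-2.747e-01  a ← 91.969776 − (+6.864e-03/-2.747e-01) = 91.994764
iter 3: u=0.730895  f(a)=+2.895e-06  f'(a)=-2.745e-01  a ← 91.994764 − (+2.895e-06/-2.745e-01) = 91.994775
iter 4: u=0.730895  f(a)=+5.116e-13  f'(a)=-2.745e-01  a ← 91.994775 − (+5.116e-13/-2.745e-01) = 91.994775
converged: |Δa| < 1e-12 after 4 iterations
sag = a·(cosh(S/(2a)) − 1) = 91.994775·(cosh(0.730895) − 1) = 25.685684
T_max/T_min = cosh(S/(2a)) = 1.279208

a=91.995 sag=25.686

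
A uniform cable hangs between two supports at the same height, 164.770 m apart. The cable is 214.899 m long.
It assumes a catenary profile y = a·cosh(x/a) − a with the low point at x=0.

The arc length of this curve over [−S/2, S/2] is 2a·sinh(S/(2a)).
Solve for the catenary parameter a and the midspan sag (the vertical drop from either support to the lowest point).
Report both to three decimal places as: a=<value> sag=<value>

seed: a₀ = √(S³/(24(L−S))) = √(164.770³/(24·50.129)) = 60.977143
iter 1: u=1.351080  f(a)=+4.779e+00  f'(a)=-1.965e+00  a ← 60.977143 − (+4.779e+00/-1.965e+00) = 63.409893
iter 2: u=1.299245  f(a)=+3.009e-01  f'(a)=-1.724e+00  a ← 63.409893 − (+3.009e-01/-1.724e+00) = 63.584400
iter 3: u=1.295679  f(a)=+1.370e-03  f'(a)=-1.709e+00  a ← 63.584400 − (+1.370e-03/-1.709e+00) = 63.585202
iter 4: u=1.295663  f(a)=+2.868e-08  f'(a)=-1.709e+00  a ← 63.585202 − (+2.868e-08/-1.709e+00) = 63.585202
iter 5: u=1.295663  f(a)=-2.842e-14  f'(a)=-1.709e+00  a ← 63.585202 − (-2.842e-14/-1.709e+00) = 63.585202
converged: |Δa| < 1e-12 after 5 iterations
sag = a·(cosh(S/(2a)) − 1) = 63.585202·(cosh(1.295663) − 1) = 61.268604
T_max/T_min = cosh(S/(2a)) = 1.963567

a=63.585 sag=61.269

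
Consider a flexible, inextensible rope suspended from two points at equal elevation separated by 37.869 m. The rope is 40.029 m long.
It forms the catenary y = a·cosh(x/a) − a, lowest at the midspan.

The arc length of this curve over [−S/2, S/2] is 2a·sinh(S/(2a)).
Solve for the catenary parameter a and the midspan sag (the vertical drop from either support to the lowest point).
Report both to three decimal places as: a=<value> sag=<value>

a=32.640 sag=5.648

seed: a₀ = √(S³/(24(L−S))) = √(37.869³/(24·2.160)) = 32.366315
iter 1: u=0.585006  f(a)=+3.726e-02  f'(a)=-1.381e-01  a ← 32.366315 − (+3.726e-02/-1.381e-01) = 32.636154
iter 2: u=0.580169  f(a)=+4.711e-04  f'(a)=-1.346e-01  a ← 32.636154 − (+4.711e-04/-1.346e-01) = 32.639654
iter 3: u=0.580107  f(a)=+7.746e-08  f'(a)=-1.346e-01  a ← 32.639654 − (+7.746e-08/-1.346e-01) = 32.639654
iter 4: u=0.580107  f(a)=-7.105e-15  f'(a)=-1.346e-01  a ← 32.639654 − (-7.105e-15/-1.346e-01) = 32.639654
converged: |Δa| < 1e-12 after 4 iterations
sag = a·(cosh(S/(2a)) − 1) = 32.639654·(cosh(0.580107) − 1) = 5.647775
T_max/T_min = cosh(S/(2a)) = 1.173034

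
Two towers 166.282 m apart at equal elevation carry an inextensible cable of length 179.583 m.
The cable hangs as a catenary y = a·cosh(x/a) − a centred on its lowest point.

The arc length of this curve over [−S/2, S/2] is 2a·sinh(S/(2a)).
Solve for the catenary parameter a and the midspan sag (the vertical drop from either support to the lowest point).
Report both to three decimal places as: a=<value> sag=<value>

seed: a₀ = √(S³/(24(L−S))) = √(166.282³/(24·13.301)) = 120.010734
iter 1: u=0.692780  f(a)=+3.229e-01  f'(a)=-2.325e-01  a ← 120.010734 − (+3.229e-01/-2.325e-01) = 121.399455
iter 2: u=0.684855  f(a)=+5.690e-03  f'(a)=-2.244e-01  a ← 121.399455 − (+5.690e-03/-2.244e-01) = 121.424815
iter 3: u=0.684712  f(a)=+1.837e-06  f'(a)=-2.242e-01  a ← 121.424815 − (+1.837e-06/-2.242e-01) = 121.424823
iter 4: u=0.684712  f(a)=+1.990e-13  f'(a)=-2.242e-01  a ← 121.424823 − (+1.990e-13/-2.242e-01) = 121.424823
converged: |Δa| < 1e-12 after 4 iterations
sag = a·(cosh(S/(2a)) − 1) = 121.424823·(cosh(0.684712) − 1) = 29.593391
T_max/T_min = cosh(S/(2a)) = 1.243718

a=121.425 sag=29.593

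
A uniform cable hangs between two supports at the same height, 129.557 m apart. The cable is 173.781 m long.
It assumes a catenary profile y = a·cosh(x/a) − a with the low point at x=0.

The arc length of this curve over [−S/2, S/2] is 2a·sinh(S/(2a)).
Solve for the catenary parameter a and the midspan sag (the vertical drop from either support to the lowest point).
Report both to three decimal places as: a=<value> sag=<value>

seed: a₀ = √(S³/(24(L−S))) = √(129.557³/(24·44.224)) = 45.264392
iter 1: u=1.431114  f(a)=+4.756e+00  f'(a)=-2.385e+00  a ← 45.264392 − (+4.756e+00/-2.385e+00) = 47.258808
iter 2: u=1.370718  f(a)=+3.324e-01  f'(a)=-2.062e+00  a ← 47.258808 − (+3.324e-01/-2.062e+00) = 47.420014
iter 3: u=1.366058  f(a)=+1.893e-03  f'(a)=-2.039e+00  a ← 47.420014 − (+1.893e-03/-2.039e+00) = 47.420943
iter 4: u=1.366031  f(a)=+6.221e-08  f'(a)=-2.038e+00  a ← 47.420943 − (+6.221e-08/-2.038e+00) = 47.420943
iter 5: u=1.366031  f(a)=+2.842e-14  f'(a)=-2.038e+00  a ← 47.420943 − (+2.842e-14/-2.038e+00) = 47.420943
converged: |Δa| < 1e-12 after 5 iterations
sag = a·(cosh(S/(2a)) − 1) = 47.420943·(cosh(1.366031) − 1) = 51.567465
T_max/T_min = cosh(S/(2a)) = 2.087441

a=47.421 sag=51.567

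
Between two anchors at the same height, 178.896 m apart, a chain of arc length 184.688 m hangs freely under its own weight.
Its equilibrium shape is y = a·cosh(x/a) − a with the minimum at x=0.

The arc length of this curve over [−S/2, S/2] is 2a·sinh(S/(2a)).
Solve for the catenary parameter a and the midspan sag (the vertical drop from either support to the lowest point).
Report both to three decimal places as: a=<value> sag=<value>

seed: a₀ = √(S³/(24(L−S))) = √(178.896³/(24·5.792)) = 202.946258
iter 1: u=0.440747  f(a)=+5.652e-02  f'(a)=-5.820e-02  a ← 202.946258 − (+5.652e-02/-5.820e-02) = 203.917431
iter 2: u=0.438648  f(a)=+4.083e-04  f'(a)=-5.736e-02  a ← 203.917431 − (+4.083e-04/-5.736e-02) = 203.924548
iter 3: u=0.438633  f(a)=+2.165e-08  f'(a)=-5.735e-02  a ← 203.924548 − (+2.165e-08/-5.735e-02) = 203.924549
iter 4: u=0.438633  f(a)=-2.842e-14  f'(a)=-5.735e-02  a ← 203.924549 − (-2.842e-14/-5.735e-02) = 203.924549
converged: |Δa| < 1e-12 after 4 iterations
sag = a·(cosh(S/(2a)) − 1) = 203.924549·(cosh(0.438633) − 1) = 19.933969
T_max/T_min = cosh(S/(2a)) = 1.097752

a=203.925 sag=19.934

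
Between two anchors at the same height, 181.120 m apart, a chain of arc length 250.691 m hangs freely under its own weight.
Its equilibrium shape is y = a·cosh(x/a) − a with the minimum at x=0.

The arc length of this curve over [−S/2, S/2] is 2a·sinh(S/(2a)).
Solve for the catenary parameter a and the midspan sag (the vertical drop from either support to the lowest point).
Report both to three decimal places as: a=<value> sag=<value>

a=62.825 sag=77.384

seed: a₀ = √(S³/(24(L−S))) = √(181.120³/(24·69.571)) = 59.652668
iter 1: u=1.518122  f(a)=+8.471e+00  f'(a)=-2.916e+00  a ← 59.652668 − (+8.471e+00/-2.916e+00) = 62.557475
iter 2: u=1.447629  f(a)=+6.581e-01  f'(a)=-2.479e+00  a ← 62.557475 − (+6.581e-01/-2.479e+00) = 62.822908
iter 3: u=1.441512  f(a)=+4.711e-03  f'(a)=-2.444e+00  a ← 62.822908 − (+4.711e-03/-2.444e+00) = 62.824835
iter 4: u=1.441468  f(a)=+2.452e-07  f'(a)=-2.444e+00  a ← 62.824835 − (+2.452e-07/-2.444e+00) = 62.824836
iter 5: u=1.441468  f(a)=+0.000e+00  f'(a)=-2.444e+00  a ← 62.824836 − (+0.000e+00/-2.444e+00) = 62.824836
converged: |Δa| < 1e-12 after 5 iterations
sag = a·(cosh(S/(2a)) − 1) = 62.824836·(cosh(1.441468) − 1) = 77.383775
T_max/T_min = cosh(S/(2a)) = 2.231739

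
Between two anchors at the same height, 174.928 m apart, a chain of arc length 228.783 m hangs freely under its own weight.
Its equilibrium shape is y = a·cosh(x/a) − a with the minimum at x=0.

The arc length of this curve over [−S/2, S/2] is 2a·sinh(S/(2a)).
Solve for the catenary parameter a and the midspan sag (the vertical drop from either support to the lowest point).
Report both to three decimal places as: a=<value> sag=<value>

a=67.137 sag=65.501

seed: a₀ = √(S³/(24(L−S))) = √(174.928³/(24·53.855)) = 64.353232
iter 1: u=1.359124  f(a)=+5.199e+00  f'(a)=-2.004e+00  a ← 64.353232 − (+5.199e+00/-2.004e+00) = 66.947309
iter 2: u=1.306460  f(a)=+3.309e-01  f'(a)=-1.756e+00  a ← 66.947309 − (+3.309e-01/-1.756e+00) = 67.135691
iter 3: u=1.302794  f(a)=+1.542e-03  f'(a)=-1.740e+00  a ← 67.135691 − (+1.542e-03/-1.740e+00) = 67.136577
iter 4: u=1.302777  f(a)=+3.382e-08  f'(a)=-1.740e+00  a ← 67.136577 − (+3.382e-08/-1.740e+00) = 67.136577
iter 5: u=1.302777  f(a)=+8.527e-14  f'(a)=-1.740e+00  a ← 67.136577 − (+8.527e-14/-1.740e+00) = 67.136577
converged: |Δa| < 1e-12 after 5 iterations
sag = a·(cosh(S/(2a)) − 1) = 67.136577·(cosh(1.302777) − 1) = 65.501032
T_max/T_min = cosh(S/(2a)) = 1.975639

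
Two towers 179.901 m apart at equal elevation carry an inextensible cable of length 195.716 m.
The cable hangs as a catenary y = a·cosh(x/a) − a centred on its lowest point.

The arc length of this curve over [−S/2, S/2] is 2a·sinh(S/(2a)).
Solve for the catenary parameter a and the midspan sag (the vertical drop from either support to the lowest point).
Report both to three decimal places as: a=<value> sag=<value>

seed: a₀ = √(S³/(24(L−S))) = √(179.901³/(24·15.815)) = 123.854031
iter 1: u=0.726262  f(a)=+4.224e-01  f'(a)=-2.691e-01  a ← 123.854031 − (+4.224e-01/-2.691e-01) = 125.423525
iter 2: u=0.717174  f(a)=+8.163e-03  f'(a)=-2.588e-01  a ← 125.423525 − (+8.163e-03/-2.588e-01) = 125.455066
iter 3: u=0.716994  f(a)=+3.182e-06  f'(a)=-2.586e-01  a ← 125.455066 − (+3.182e-06/-2.586e-01) = 125.455078
iter 4: u=0.716994  f(a)=+4.832e-13  f'(a)=-2.586e-01  a ← 125.455078 − (+4.832e-13/-2.586e-01) = 125.455078
converged: |Δa| < 1e-12 after 4 iterations
sag = a·(cosh(S/(2a)) − 1) = 125.455078·(cosh(0.716994) − 1) = 33.652322
T_max/T_min = cosh(S/(2a)) = 1.268242

a=125.455 sag=33.652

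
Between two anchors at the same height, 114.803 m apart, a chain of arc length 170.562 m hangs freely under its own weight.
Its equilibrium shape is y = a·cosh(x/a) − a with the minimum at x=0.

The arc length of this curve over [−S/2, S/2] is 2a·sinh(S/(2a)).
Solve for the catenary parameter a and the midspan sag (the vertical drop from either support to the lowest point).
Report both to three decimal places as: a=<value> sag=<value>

seed: a₀ = √(S³/(24(L−S))) = √(114.803³/(24·55.759)) = 33.625345
iter 1: u=1.707090  f(a)=+8.712e+00  f'(a)=-4.389e+00  a ← 33.625345 − (+8.712e+00/-4.389e+00) = 35.610159
iter 2: u=1.611942  f(a)=+8.309e-01  f'(a)=-3.588e+00  a ← 35.610159 − (+8.309e-01/-3.588e+00) = 35.841716
iter 3: u=1.601528  f(a)=+9.319e-03  f'(a)=-3.508e+00  a ← 35.841716 − (+9.319e-03/-3.508e+00) = 35.844372
iter 4: u=1.601409  f(a)=+1.201e-06  f'(a)=-3.507e+00  a ← 35.844372 − (+1.201e-06/-3.507e+00) = 35.844372
iter 5: u=1.601409  f(a)=+0.000e+00  f'(a)=-3.507e+00  a ← 35.844372 − (+0.000e+00/-3.507e+00) = 35.844372
converged: |Δa| < 1e-12 after 5 iterations
sag = a·(cosh(S/(2a)) − 1) = 35.844372·(cosh(1.601409) − 1) = 56.663292
T_max/T_min = cosh(S/(2a)) = 2.580814

a=35.844 sag=56.663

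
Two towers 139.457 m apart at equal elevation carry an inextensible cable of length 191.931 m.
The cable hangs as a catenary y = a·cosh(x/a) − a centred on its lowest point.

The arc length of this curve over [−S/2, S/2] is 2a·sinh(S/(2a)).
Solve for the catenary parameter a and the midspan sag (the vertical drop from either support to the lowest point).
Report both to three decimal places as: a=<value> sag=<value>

a=48.828 sag=58.845

seed: a₀ = √(S³/(24(L−S))) = √(139.457³/(24·52.474)) = 46.406923
iter 1: u=1.502545  f(a)=+6.252e+00  f'(a)=-2.815e+00  a ← 46.406923 − (+6.252e+00/-2.815e+00) = 48.627898
iter 2: u=1.433920  f(a)=+4.768e-01  f'(a)=-2.401e+00  a ← 48.627898 − (+4.768e-01/-2.401e+00) = 48.826538
iter 3: u=1.428086  f(a)=+3.280e-03  f'(a)=-2.368e+00  a ← 48.826538 − (+3.280e-03/-2.368e+00) = 48.827924
iter 4: u=1.428046  f(a)=+1.576e-07  f'(a)=-2.367e+00  a ← 48.827924 − (+1.576e-07/-2.367e+00) = 48.827924
iter 5: u=1.428046  f(a)=+0.000e+00  f'(a)=-2.367e+00  a ← 48.827924 − (+0.000e+00/-2.367e+00) = 48.827924
converged: |Δa| < 1e-12 after 5 iterations
sag = a·(cosh(S/(2a)) − 1) = 48.827924·(cosh(1.428046) − 1) = 58.845394
T_max/T_min = cosh(S/(2a)) = 2.205159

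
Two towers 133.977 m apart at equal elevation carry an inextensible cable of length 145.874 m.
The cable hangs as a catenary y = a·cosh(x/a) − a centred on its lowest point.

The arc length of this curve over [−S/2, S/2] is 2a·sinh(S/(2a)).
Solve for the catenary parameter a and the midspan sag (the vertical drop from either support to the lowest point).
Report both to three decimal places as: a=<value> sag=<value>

seed: a₀ = √(S³/(24(L−S))) = √(133.977³/(24·11.897)) = 91.774288
iter 1: u=0.729927  f(a)=+3.210e-01  f'(a)=-2.733e-01  a ← 91.774288 − (+3.210e-01/-2.733e-01) = 92.948560
iter 2: u=0.720705  f(a)=+6.265e-03  f'(a)=-2.628e-01  a ← 92.948560 − (+6.265e-03/-2.628e-01) = 92.972401
iter 3: u=0.720520  f(a)=+2.492e-06  f'(a)=-2.626e-01  a ← 92.972401 − (+2.492e-06/-2.626e-01) = 92.972410
iter 4: u=0.720520  f(a)=+3.979e-13  f'(a)=-2.626e-01  a ← 92.972410 − (+3.979e-13/-2.626e-01) = 92.972410
converged: |Δa| < 1e-12 after 4 iterations
sag = a·(cosh(S/(2a)) − 1) = 92.972410·(cosh(0.720520) − 1) = 25.195585
T_max/T_min = cosh(S/(2a)) = 1.271001

a=92.972 sag=25.196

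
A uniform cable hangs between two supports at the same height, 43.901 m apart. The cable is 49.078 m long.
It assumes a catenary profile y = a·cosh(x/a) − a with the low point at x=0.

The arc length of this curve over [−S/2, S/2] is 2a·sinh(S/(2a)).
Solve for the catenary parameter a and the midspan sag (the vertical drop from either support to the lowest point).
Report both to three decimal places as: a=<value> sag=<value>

seed: a₀ = √(S³/(24(L−S))) = √(43.901³/(24·5.177)) = 26.095578
iter 1: u=0.841158  f(a)=+1.863e-01  f'(a)=-4.256e-01  a ← 26.095578 − (+1.863e-01/-4.256e-01) = 26.533265
iter 2: u=0.827282  f(a)=+4.790e-03  f'(a)=-4.039e-01  a ← 26.533265 − (+4.790e-03/-4.039e-01) = 26.545123
iter 3: u=0.826913  f(a)=+3.352e-06  f'(a)=-4.034e-01  a ← 26.545123 − (+3.352e-06/-4.034e-01) = 26.545131
iter 4: u=0.826912  f(a)=+1.648e-12  f'(a)=-4.034e-01  a ← 26.545131 − (+1.648e-12/-4.034e-01) = 26.545131
converged: |Δa| < 1e-12 after 4 iterations
sag = a·(cosh(S/(2a)) − 1) = 26.545131·(cosh(0.826912) − 1) = 9.604648
T_max/T_min = cosh(S/(2a)) = 1.361823

a=26.545 sag=9.605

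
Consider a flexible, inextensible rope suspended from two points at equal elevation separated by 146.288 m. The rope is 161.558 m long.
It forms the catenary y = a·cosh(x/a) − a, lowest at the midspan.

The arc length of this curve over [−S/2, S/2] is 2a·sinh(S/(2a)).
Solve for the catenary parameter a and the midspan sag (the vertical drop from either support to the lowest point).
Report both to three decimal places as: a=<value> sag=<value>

a=93.838 sag=29.980

seed: a₀ = √(S³/(24(L−S))) = √(146.288³/(24·15.270)) = 92.424671
iter 1: u=0.791390  f(a)=+4.854e-01  f'(a)=-3.516e-01  a ← 92.424671 − (+4.854e-01/-3.516e-01) = 93.805160
iter 2: u=0.779744  f(a)=+1.109e-02  f'(a)=-3.357e-01  a ← 93.805160 − (+1.109e-02/-3.357e-01) = 93.838191
iter 3: u=0.779469  f(a)=+6.087e-06  f'(a)=-3.353e-01  a ← 93.838191 − (+6.087e-06/-3.353e-01) = 93.838209
iter 4: u=0.779469  f(a)=+1.847e-12  f'(a)=-3.353e-01  a ← 93.838209 − (+1.847e-12/-3.353e-01) = 93.838209
converged: |Δa| < 1e-12 after 4 iterations
sag = a·(cosh(S/(2a)) − 1) = 93.838209·(cosh(0.779469) − 1) = 29.979626
T_max/T_min = cosh(S/(2a)) = 1.319482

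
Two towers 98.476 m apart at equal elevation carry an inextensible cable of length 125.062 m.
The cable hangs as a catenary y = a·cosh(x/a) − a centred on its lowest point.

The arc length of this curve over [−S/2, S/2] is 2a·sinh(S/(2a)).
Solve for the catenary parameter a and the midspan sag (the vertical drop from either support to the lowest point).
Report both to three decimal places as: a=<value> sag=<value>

seed: a₀ = √(S³/(24(L−S))) = √(98.476³/(24·26.586)) = 38.686860
iter 1: u=1.272732  f(a)=+2.238e+00  f'(a)=-1.610e+00  a ← 38.686860 − (+2.238e+00/-1.610e+00) = 40.076765
iter 2: u=1.228592  f(a)=+1.263e-01  f'(a)=-1.433e+00  a ← 40.076765 − (+1.263e-01/-1.433e+00) = 40.164867
iter 3: u=1.225897  f(a)=+4.551e-04  f'(a)=-1.423e+00  a ← 40.164867 − (+4.551e-04/-1.423e+00) = 40.165187
iter 4: u=1.225887  f(a)=+5.959e-09  f'(a)=-1.423e+00  a ← 40.165187 − (+5.959e-09/-1.423e+00) = 40.165187
iter 5: u=1.225887  f(a)=-2.842e-14  f'(a)=-1.423e+00  a ← 40.165187 − (-2.842e-14/-1.423e+00) = 40.165187
converged: |Δa| < 1e-12 after 5 iterations
sag = a·(cosh(S/(2a)) − 1) = 40.165187·(cosh(1.225887) − 1) = 34.154179
T_max/T_min = cosh(S/(2a)) = 1.850343

a=40.165 sag=34.154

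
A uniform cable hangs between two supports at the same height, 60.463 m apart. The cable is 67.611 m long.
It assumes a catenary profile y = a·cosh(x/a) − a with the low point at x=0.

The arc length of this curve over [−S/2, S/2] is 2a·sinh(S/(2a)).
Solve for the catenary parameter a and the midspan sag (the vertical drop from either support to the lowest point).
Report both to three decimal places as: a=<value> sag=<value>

a=36.515 sag=13.246

seed: a₀ = √(S³/(24(L−S))) = √(60.463³/(24·7.148)) = 35.895222
iter 1: u=0.842215  f(a)=+2.578e-01  f'(a)=-4.272e-01  a ← 35.895222 − (+2.578e-01/-4.272e-01) = 36.498709
iter 2: u=0.828290  f(a)=+6.646e-03  f'(a)=-4.055e-01  a ← 36.498709 − (+6.646e-03/-4.055e-01) = 36.515100
iter 3: u=0.827918  f(a)=+4.675e-06  f'(a)=-4.049e-01  a ← 36.515100 − (+4.675e-06/-4.049e-01) = 36.515112
iter 4: u=0.827918  f(a)=+2.302e-12  f'(a)=-4.049e-01  a ← 36.515112 − (+2.302e-12/-4.049e-01) = 36.515112
converged: |Δa| < 1e-12 after 4 iterations
sag = a·(cosh(S/(2a)) − 1) = 36.515112·(cosh(0.827918) − 1) = 13.245970
T_max/T_min = cosh(S/(2a)) = 1.362753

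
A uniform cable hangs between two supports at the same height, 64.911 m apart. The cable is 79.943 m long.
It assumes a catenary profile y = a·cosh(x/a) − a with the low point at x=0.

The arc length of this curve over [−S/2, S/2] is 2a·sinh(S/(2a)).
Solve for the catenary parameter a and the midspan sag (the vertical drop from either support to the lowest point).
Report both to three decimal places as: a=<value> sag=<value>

seed: a₀ = √(S³/(24(L−S))) = √(64.911³/(24·15.032)) = 27.533628
iter 1: u=1.178759  f(a)=+1.080e+00  f'(a)=-1.251e+00  a ← 27.533628 − (+1.080e+00/-1.251e+00) = 28.396342
iter 2: u=1.142947  f(a)=+5.282e-02  f'(a)=-1.132e+00  a ← 28.396342 − (+5.282e-02/-1.132e+00) = 28.443015
iter 3: u=1.141071  f(a)=+1.408e-04  f'(a)=-1.126e+00  a ← 28.443015 − (+1.408e-04/-1.126e+00) = 28.443140
iter 4: u=1.141066  f(a)=+1.007e-09  f'(a)=-1.126e+00  a ← 28.443140 − (+1.007e-09/-1.126e+00) = 28.443140
iter 5: u=1.141066  f(a)=-1.421e-14  f'(a)=-1.126e+00  a ← 28.443140 − (-1.421e-14/-1.126e+00) = 28.443140
converged: |Δa| < 1e-12 after 5 iterations
sag = a·(cosh(S/(2a)) − 1) = 28.443140·(cosh(1.141066) − 1) = 20.615325
T_max/T_min = cosh(S/(2a)) = 1.724791

a=28.443 sag=20.615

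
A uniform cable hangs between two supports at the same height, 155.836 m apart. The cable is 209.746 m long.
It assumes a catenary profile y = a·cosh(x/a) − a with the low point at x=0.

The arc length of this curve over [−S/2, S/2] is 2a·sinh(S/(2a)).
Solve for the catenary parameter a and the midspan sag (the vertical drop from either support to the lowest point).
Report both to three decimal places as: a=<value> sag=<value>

seed: a₀ = √(S³/(24(L−S))) = √(155.836³/(24·53.910)) = 54.083078
iter 1: u=1.440709  f(a)=+5.880e+00  f'(a)=-2.439e+00  a ← 54.083078 − (+5.880e+00/-2.439e+00) = 56.493427
iter 2: u=1.379240  f(a)=+4.159e-01  f'(a)=-2.105e+00  a ← 56.493427 − (+4.159e-01/-2.105e+00) = 56.690975
iter 3: u=1.374434  f(a)=+2.431e-03  f'(a)=-2.081e+00  a ← 56.690975 − (+2.431e-03/-2.081e+00) = 56.692143
iter 4: u=1.374406  f(a)=+8.416e-08  f'(a)=-2.081e+00  a ← 56.692143 − (+8.416e-08/-2.081e+00) = 56.692144
iter 5: u=1.374406  f(a)=-2.842e-14  f'(a)=-2.081e+00  a ← 56.692144 − (-2.842e-14/-2.081e+00) = 56.692144
converged: |Δa| < 1e-12 after 5 iterations
sag = a·(cosh(S/(2a)) − 1) = 56.692144·(cosh(1.374406) − 1) = 62.523398
T_max/T_min = cosh(S/(2a)) = 2.102858

a=56.692 sag=62.523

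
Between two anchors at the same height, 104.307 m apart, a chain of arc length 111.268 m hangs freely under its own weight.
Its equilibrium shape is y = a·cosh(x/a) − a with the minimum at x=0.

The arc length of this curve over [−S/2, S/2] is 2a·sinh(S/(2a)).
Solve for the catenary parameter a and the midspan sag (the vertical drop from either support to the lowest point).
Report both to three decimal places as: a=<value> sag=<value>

seed: a₀ = √(S³/(24(L−S))) = √(104.307³/(24·6.961)) = 82.419266
iter 1: u=0.632783  f(a)=+1.407e-01  f'(a)=-1.758e-01  a ← 82.419266 − (+1.407e-01/-1.758e-01) = 83.219709
iter 2: u=0.626696  f(a)=+2.076e-03  f'(a)=-1.706e-01  a ← 83.219709 − (+2.076e-03/-1.706e-01) = 83.231876
iter 3: u=0.626605  f(a)=+4.670e-07  f'(a)=-1.705e-01  a ← 83.231876 − (+4.670e-07/-1.705e-01) = 83.231879
iter 4: u=0.626605  f(a)=+2.842e-14  f'(a)=-1.705e-01  a ← 83.231879 − (+2.842e-14/-1.705e-01) = 83.231879
converged: |Δa| < 1e-12 after 4 iterations
sag = a·(cosh(S/(2a)) − 1) = 83.231879·(cosh(0.626605) − 1) = 16.881495
T_max/T_min = cosh(S/(2a)) = 1.202825

a=83.232 sag=16.881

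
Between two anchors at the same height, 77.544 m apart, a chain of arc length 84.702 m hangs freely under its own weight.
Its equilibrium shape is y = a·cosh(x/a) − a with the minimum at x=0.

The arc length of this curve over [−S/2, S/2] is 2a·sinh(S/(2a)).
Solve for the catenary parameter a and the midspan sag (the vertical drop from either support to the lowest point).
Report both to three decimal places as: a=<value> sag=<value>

seed: a₀ = √(S³/(24(L−S))) = √(77.544³/(24·7.158)) = 52.097974
iter 1: u=0.744213  f(a)=+2.009e-01  f'(a)=-2.903e-01  a ← 52.097974 − (+2.009e-01/-2.903e-01) = 52.789841
iter 2: u=0.734460  f(a)=+4.071e-03  f'(a)=-2.787e-01  a ← 52.789841 − (+4.071e-03/-2.787e-01) = 52.804451
iter 3: u=0.734256  f(a)=+1.749e-06  f'(a)=-2.784e-01  a ← 52.804451 − (+1.749e-06/-2.784e-01) = 52.804457
iter 4: u=0.734256  f(a)=+3.268e-13  f'(a)=-2.784e-01  a ← 52.804457 − (+3.268e-13/-2.784e-01) = 52.804457
converged: |Δa| < 1e-12 after 4 iterations
sag = a·(cosh(S/(2a)) − 1) = 52.804457·(cosh(0.734256) − 1) = 14.885408
T_max/T_min = cosh(S/(2a)) = 1.281897

a=52.804 sag=14.885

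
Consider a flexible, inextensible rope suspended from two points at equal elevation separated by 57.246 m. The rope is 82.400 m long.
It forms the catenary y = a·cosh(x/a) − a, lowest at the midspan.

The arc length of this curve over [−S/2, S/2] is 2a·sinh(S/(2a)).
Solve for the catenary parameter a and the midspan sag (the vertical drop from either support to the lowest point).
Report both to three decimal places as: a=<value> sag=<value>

seed: a₀ = √(S³/(24(L−S))) = √(57.246³/(24·25.154)) = 17.628224
iter 1: u=1.623703  f(a)=+3.532e+00  f'(a)=-3.681e+00  a ← 17.628224 − (+3.532e+00/-3.681e+00) = 18.587778
iter 2: u=1.539883  f(a)=+3.089e-01  f'(a)=-3.063e+00  a ← 18.587778 − (+3.089e-01/-3.063e+00) = 18.688631
iter 3: u=1.531573  f(a)=+2.863e-03  f'(a)=-3.006e+00  a ← 18.688631 − (+2.863e-03/-3.006e+00) = 18.689584
iter 4: u=1.531495  f(a)=+2.509e-07  f'(a)=-3.006e+00  a ← 18.689584 − (+2.509e-07/-3.006e+00) = 18.689584
iter 5: u=1.531495  f(a)=+1.421e-14  f'(a)=-3.006e+00  a ← 18.689584 − (+1.421e-14/-3.006e+00) = 18.689584
converged: |Δa| < 1e-12 after 5 iterations
sag = a·(cosh(S/(2a)) − 1) = 18.689584·(cosh(1.531495) − 1) = 26.551333
T_max/T_min = cosh(S/(2a)) = 2.420649

a=18.690 sag=26.551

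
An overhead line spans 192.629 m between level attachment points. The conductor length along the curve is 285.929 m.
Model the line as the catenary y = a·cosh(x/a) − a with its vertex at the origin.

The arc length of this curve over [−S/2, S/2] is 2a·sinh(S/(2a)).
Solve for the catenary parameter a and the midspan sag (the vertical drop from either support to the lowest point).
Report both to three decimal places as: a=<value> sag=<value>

seed: a₀ = √(S³/(24(L−S))) = √(192.629³/(24·93.300)) = 56.498389
iter 1: u=1.704730  f(a)=+1.453e+01  f'(a)=-4.368e+00  a ← 56.498389 − (+1.453e+01/-4.368e+00) = 59.825959
iter 2: u=1.609912  f(a)=+1.383e+00  f'(a)=-3.573e+00  a ← 59.825959 − (+1.383e+00/-3.573e+00) = 60.213049
iter 3: u=1.599562  f(a)=+1.543e-02  f'(a)=-3.493e+00  a ← 60.213049 − (+1.543e-02/-3.493e+00) = 60.217465
iter 4: u=1.599445  f(a)=+1.968e-06  f'(a)=-3.493e+00  a ← 60.217465 − (+1.968e-06/-3.493e+00) = 60.217466
iter 5: u=1.599445  f(a)=-5.684e-14  f'(a)=-3.493e+00  a ← 60.217466 − (-5.684e-14/-3.493e+00) = 60.217466
converged: |Δa| < 1e-12 after 5 iterations
sag = a·(cosh(S/(2a)) − 1) = 60.217466·(cosh(1.599445) − 1) = 94.911485
T_max/T_min = cosh(S/(2a)) = 2.576145

a=60.217 sag=94.911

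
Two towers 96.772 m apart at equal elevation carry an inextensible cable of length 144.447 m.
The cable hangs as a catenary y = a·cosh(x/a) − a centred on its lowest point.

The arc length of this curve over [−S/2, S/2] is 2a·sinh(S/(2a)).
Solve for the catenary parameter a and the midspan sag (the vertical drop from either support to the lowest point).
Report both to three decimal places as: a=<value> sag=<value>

a=30.025 sag=48.191

seed: a₀ = √(S³/(24(L−S))) = √(96.772³/(24·47.675)) = 28.143208
iter 1: u=1.719278  f(a)=+7.563e+00  f'(a)=-4.501e+00  a ← 28.143208 − (+7.563e+00/-4.501e+00) = 29.823419
iter 2: u=1.622416  f(a)=+7.302e-01  f'(a)=-3.670e+00  a ← 29.823419 − (+7.302e-01/-3.670e+00) = 30.022367
iter 3: u=1.611665  f(a)=+8.414e-03  f'(a)=-3.586e+00  a ← 30.022367 − (+8.414e-03/-3.586e+00) = 30.024713
iter 4: u=1.611539  f(a)=+1.145e-06  f'(a)=-3.585e+00  a ← 30.024713 − (+1.145e-06/-3.585e+00) = 30.024713
iter 5: u=1.611539  f(a)=+2.842e-14  f'(a)=-3.585e+00  a ← 30.024713 − (+2.842e-14/-3.585e+00) = 30.024713
converged: |Δa| < 1e-12 after 5 iterations
sag = a·(cosh(S/(2a)) − 1) = 30.024713·(cosh(1.611539) − 1) = 48.191125
T_max/T_min = cosh(S/(2a)) = 2.605049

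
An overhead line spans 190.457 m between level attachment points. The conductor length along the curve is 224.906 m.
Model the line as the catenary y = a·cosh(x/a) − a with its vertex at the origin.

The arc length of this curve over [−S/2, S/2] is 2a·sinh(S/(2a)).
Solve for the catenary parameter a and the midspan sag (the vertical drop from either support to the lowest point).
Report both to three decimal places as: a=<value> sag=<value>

seed: a₀ = √(S³/(24(L−S))) = √(190.457³/(24·34.449)) = 91.411635
iter 1: u=1.041755  f(a)=+1.918e+00  f'(a)=-8.387e-01  a ← 91.411635 − (+1.918e+00/-8.387e-01) = 93.698784
iter 2: u=1.016326  f(a)=+7.436e-02  f'(a)=-7.749e-01  a ← 93.698784 − (+7.436e-02/-7.749e-01) = 93.794744
iter 3: u=1.015286  f(a)=+1.217e-04  f'(a)=-7.723e-01  a ← 93.794744 − (+1.217e-04/-7.723e-01) = 93.794901
iter 4: u=1.015284  f(a)=+3.271e-10  f'(a)=-7.723e-01  a ← 93.794901 − (+3.271e-10/-7.723e-01) = 93.794901
iter 5: u=1.015284  f(a)=-2.842e-14  f'(a)=-7.723e-01  a ← 93.794901 − (-2.842e-14/-7.723e-01) = 93.794901
converged: |Δa| < 1e-12 after 5 iterations
sag = a·(cosh(S/(2a)) − 1) = 93.794901·(cosh(1.015284) − 1) = 52.639933
T_max/T_min = cosh(S/(2a)) = 1.561224

a=93.795 sag=52.640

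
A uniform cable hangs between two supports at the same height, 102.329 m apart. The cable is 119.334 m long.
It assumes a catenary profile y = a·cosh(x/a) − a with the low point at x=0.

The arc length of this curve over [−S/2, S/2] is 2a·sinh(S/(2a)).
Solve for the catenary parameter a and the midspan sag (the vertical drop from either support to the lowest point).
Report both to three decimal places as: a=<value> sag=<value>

seed: a₀ = √(S³/(24(L−S))) = √(102.329³/(24·17.005)) = 51.239414
iter 1: u=0.998538  f(a)=+8.682e-01  f'(a)=-7.323e-01  a ← 51.239414 − (+8.682e-01/-7.323e-01) = 52.424911
iter 2: u=0.975958  f(a)=+3.104e-02  f'(a)=-6.808e-01  a ← 52.424911 − (+3.104e-02/-6.808e-01) = 52.470509
iter 3: u=0.975110  f(a)=+4.295e-05  f'(a)=-6.789e-01  a ← 52.470509 − (+4.295e-05/-6.789e-01) = 52.470573
iter 4: u=0.975108  f(a)=+8.247e-11  f'(a)=-6.789e-01  a ← 52.470573 − (+8.247e-11/-6.789e-01) = 52.470573
iter 5: u=0.975108  f(a)=+1.421e-14  f'(a)=-6.789e-01  a ← 52.470573 − (+1.421e-14/-6.789e-01) = 52.470573
converged: |Δa| < 1e-12 after 5 iterations
sag = a·(cosh(S/(2a)) − 1) = 52.470573·(cosh(0.975108) − 1) = 26.985779
T_max/T_min = cosh(S/(2a)) = 1.514303

a=52.471 sag=26.986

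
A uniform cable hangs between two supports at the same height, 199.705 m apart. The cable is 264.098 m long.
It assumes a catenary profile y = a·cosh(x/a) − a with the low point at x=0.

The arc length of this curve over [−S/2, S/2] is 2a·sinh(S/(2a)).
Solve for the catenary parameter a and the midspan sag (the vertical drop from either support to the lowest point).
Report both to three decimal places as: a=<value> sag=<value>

a=75.032 sag=76.846

seed: a₀ = √(S³/(24(L−S))) = √(199.705³/(24·64.393)) = 71.789092
iter 1: u=1.390915  f(a)=+6.524e+00  f'(a)=-2.166e+00  a ← 71.789092 − (+6.524e+00/-2.166e+00) = 74.801106
iter 2: u=1.334907  f(a)=+4.330e-01  f'(a)=-1.887e+00  a ← 74.801106 − (+4.330e-01/-1.887e+00) = 75.030583
iter 3: u=1.330824  f(a)=+2.208e-03  f'(a)=-1.868e+00  a ← 75.030583 − (+2.208e-03/-1.868e+00) = 75.031766
iter 4: u=1.330803  f(a)=+5.805e-08  f'(a)=-1.868e+00  a ← 75.031766 − (+5.805e-08/-1.868e+00) = 75.031766
iter 5: u=1.330803  f(a)=+0.000e+00  f'(a)=-1.868e+00  a ← 75.031766 − (+0.000e+00/-1.868e+00) = 75.031766
converged: |Δa| < 1e-12 after 5 iterations
sag = a·(cosh(S/(2a)) − 1) = 75.031766·(cosh(1.330803) − 1) = 76.845501
T_max/T_min = cosh(S/(2a)) = 2.024173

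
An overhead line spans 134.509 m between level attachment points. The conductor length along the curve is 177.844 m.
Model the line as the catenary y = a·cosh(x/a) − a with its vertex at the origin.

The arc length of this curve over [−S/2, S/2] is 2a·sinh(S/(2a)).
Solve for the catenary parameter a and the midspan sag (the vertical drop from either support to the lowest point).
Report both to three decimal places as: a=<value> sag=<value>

a=50.556 sag=51.733

seed: a₀ = √(S³/(24(L−S))) = √(134.509³/(24·43.335)) = 48.372886
iter 1: u=1.390335  f(a)=+4.386e+00  f'(a)=-2.163e+00  a ← 48.372886 − (+4.386e+00/-2.163e+00) = 50.400979
iter 2: u=1.334389  f(a)=+2.909e-01  f'(a)=-1.885e+00  a ← 50.400979 − (+2.909e-01/-1.885e+00) = 50.555361
iter 3: u=1.330314  f(a)=+1.481e-03  f'(a)=-1.865e+00  a ← 50.555361 − (+1.481e-03/-1.865e+00) = 50.556155
iter 4: u=1.330293  f(a)=+3.881e-08  f'(a)=-1.865e+00  a ← 50.556155 − (+3.881e-08/-1.865e+00) = 50.556155
iter 5: u=1.330293  f(a)=+0.000e+00  f'(a)=-1.865e+00  a ← 50.556155 − (+0.000e+00/-1.865e+00) = 50.556155
converged: |Δa| < 1e-12 after 5 iterations
sag = a·(cosh(S/(2a)) − 1) = 50.556155·(cosh(1.330293) − 1) = 51.732881
T_max/T_min = cosh(S/(2a)) = 2.023276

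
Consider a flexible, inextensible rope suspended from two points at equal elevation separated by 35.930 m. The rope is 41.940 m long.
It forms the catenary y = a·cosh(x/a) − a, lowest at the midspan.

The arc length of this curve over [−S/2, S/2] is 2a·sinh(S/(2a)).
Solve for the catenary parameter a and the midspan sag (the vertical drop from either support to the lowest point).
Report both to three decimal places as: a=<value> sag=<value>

seed: a₀ = √(S³/(24(L−S))) = √(35.930³/(24·6.010)) = 17.932588
iter 1: u=1.001807  f(a)=+3.089e-01  f'(a)=-7.400e-01  a ← 17.932588 − (+3.089e-01/-7.400e-01) = 18.350005
iter 2: u=0.979019  f(a)=+1.111e-02  f'(a)=-6.876e-01  a ← 18.350005 − (+1.111e-02/-6.876e-01) = 18.366168
iter 3: u=0.978157  f(a)=+1.558e-05  f'(a)=-6.857e-01  a ← 18.366168 − (+1.558e-05/-6.857e-01) = 18.366191
iter 4: u=0.978156  f(a)=+3.068e-11  f'(a)=-6.857e-01  a ← 18.366191 − (+3.068e-11/-6.857e-01) = 18.366191
iter 5: u=0.978156  f(a)=+1.421e-14  f'(a)=-6.857e-01  a ← 18.366191 − (+1.421e-14/-6.857e-01) = 18.366191
converged: |Δa| < 1e-12 after 5 iterations
sag = a·(cosh(S/(2a)) − 1) = 18.366191·(cosh(0.978156) − 1) = 9.509567
T_max/T_min = cosh(S/(2a)) = 1.517776

a=18.366 sag=9.510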